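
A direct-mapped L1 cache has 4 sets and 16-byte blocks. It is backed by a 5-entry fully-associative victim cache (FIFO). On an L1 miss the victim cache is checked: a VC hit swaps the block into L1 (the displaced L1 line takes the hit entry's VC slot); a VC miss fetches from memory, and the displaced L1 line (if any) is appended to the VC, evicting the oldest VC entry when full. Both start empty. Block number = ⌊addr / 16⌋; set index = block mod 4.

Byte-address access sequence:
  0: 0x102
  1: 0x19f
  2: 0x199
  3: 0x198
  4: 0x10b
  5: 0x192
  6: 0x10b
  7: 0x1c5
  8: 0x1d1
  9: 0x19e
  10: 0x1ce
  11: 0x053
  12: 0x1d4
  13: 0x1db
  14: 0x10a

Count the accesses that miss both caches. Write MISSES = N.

MISSES = 5

#0 0x102→b16/s0 MISS; vc=[]
#1 0x19f→b25/s1 MISS; vc=[]
#2 0x199→b25/s1 L1-HIT; vc=[]
#3 0x198→b25/s1 L1-HIT; vc=[]
#4 0x10b→b16/s0 L1-HIT; vc=[]
#5 0x192→b25/s1 L1-HIT; vc=[]
#6 0x10b→b16/s0 L1-HIT; vc=[]
#7 0x1c5→b28/s0 MISS; vc=[16]
#8 0x1d1→b29/s1 MISS; vc=[16,25]
#9 0x19e→b25/s1 VC-HIT; vc=[16,29]
#10 0x1ce→b28/s0 L1-HIT; vc=[16,29]
#11 0x53→b5/s1 MISS; vc=[16,29,25]
#12 0x1d4→b29/s1 VC-HIT; vc=[16,5,25]
#13 0x1db→b29/s1 L1-HIT; vc=[16,5,25]
#14 0x10a→b16/s0 VC-HIT; vc=[28,5,25]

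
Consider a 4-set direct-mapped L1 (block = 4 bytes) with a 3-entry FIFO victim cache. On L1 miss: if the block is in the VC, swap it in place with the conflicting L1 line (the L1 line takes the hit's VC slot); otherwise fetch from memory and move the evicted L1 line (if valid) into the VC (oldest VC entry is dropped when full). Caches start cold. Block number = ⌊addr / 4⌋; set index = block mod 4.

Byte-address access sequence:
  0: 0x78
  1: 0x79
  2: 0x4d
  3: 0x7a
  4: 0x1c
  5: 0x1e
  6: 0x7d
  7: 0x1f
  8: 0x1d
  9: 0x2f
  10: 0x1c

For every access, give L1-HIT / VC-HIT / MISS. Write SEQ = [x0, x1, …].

SEQ = [MISS, L1-HIT, MISS, L1-HIT, MISS, L1-HIT, MISS, VC-HIT, L1-HIT, MISS, VC-HIT]

#0 0x78→b30/s2 MISS; vc=[]
#1 0x79→b30/s2 L1-HIT; vc=[]
#2 0x4d→b19/s3 MISS; vc=[]
#3 0x7a→b30/s2 L1-HIT; vc=[]
#4 0x1c→b7/s3 MISS; vc=[19]
#5 0x1e→b7/s3 L1-HIT; vc=[19]
#6 0x7d→b31/s3 MISS; vc=[19,7]
#7 0x1f→b7/s3 VC-HIT; vc=[19,31]
#8 0x1d→b7/s3 L1-HIT; vc=[19,31]
#9 0x2f→b11/s3 MISS; vc=[19,31,7]
#10 0x1c→b7/s3 VC-HIT; vc=[19,31,11]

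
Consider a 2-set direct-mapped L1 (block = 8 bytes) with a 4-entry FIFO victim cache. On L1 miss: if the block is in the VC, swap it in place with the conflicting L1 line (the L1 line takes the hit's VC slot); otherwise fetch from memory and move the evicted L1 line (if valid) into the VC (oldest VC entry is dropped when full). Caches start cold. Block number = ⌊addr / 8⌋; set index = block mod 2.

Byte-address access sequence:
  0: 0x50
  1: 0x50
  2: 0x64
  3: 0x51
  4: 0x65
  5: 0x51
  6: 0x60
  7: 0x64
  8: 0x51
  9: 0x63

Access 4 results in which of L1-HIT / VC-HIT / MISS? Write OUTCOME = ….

0: 0x50 (blk 10, set 0) → MISS  vc=[]
1: 0x50 (blk 10, set 0) → L1-HIT  vc=[]
2: 0x64 (blk 12, set 0) → MISS  vc=[10]
3: 0x51 (blk 10, set 0) → VC-HIT  vc=[12]
4: 0x65 (blk 12, set 0) → VC-HIT  vc=[10]
5: 0x51 (blk 10, set 0) → VC-HIT  vc=[12]
6: 0x60 (blk 12, set 0) → VC-HIT  vc=[10]
7: 0x64 (blk 12, set 0) → L1-HIT  vc=[10]
8: 0x51 (blk 10, set 0) → VC-HIT  vc=[12]
9: 0x63 (blk 12, set 0) → VC-HIT  vc=[10]

OUTCOME = VC-HIT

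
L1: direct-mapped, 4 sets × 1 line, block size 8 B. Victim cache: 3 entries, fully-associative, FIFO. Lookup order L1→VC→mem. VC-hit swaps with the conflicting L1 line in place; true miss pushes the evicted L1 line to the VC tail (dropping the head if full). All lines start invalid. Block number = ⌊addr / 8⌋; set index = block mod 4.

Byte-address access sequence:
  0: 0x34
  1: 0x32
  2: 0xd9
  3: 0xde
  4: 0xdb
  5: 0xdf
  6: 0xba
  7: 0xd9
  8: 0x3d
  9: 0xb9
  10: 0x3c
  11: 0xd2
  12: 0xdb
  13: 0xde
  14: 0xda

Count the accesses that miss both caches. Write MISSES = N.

0: 0x34 (blk 6, set 2) → MISS  vc=[]
1: 0x32 (blk 6, set 2) → L1-HIT  vc=[]
2: 0xd9 (blk 27, set 3) → MISS  vc=[]
3: 0xde (blk 27, set 3) → L1-HIT  vc=[]
4: 0xdb (blk 27, set 3) → L1-HIT  vc=[]
5: 0xdf (blk 27, set 3) → L1-HIT  vc=[]
6: 0xba (blk 23, set 3) → MISS  vc=[27]
7: 0xd9 (blk 27, set 3) → VC-HIT  vc=[23]
8: 0x3d (blk 7, set 3) → MISS  vc=[23, 27]
9: 0xb9 (blk 23, set 3) → VC-HIT  vc=[7, 27]
10: 0x3c (blk 7, set 3) → VC-HIT  vc=[23, 27]
11: 0xd2 (blk 26, set 2) → MISS  vc=[23, 27, 6]
12: 0xdb (blk 27, set 3) → VC-HIT  vc=[23, 7, 6]
13: 0xde (blk 27, set 3) → L1-HIT  vc=[23, 7, 6]
14: 0xda (blk 27, set 3) → L1-HIT  vc=[23, 7, 6]

MISSES = 5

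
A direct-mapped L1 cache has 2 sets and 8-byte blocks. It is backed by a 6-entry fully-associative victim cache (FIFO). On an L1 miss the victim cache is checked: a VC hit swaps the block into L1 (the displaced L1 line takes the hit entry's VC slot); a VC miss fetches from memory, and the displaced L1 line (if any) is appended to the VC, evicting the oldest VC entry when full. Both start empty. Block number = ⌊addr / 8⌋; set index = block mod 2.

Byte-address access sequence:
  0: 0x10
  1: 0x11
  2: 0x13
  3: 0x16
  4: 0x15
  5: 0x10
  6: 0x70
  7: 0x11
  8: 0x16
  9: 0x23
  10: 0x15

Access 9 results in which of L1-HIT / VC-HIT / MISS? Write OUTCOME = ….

#0 0x10→b2/s0 MISS; vc=[]
#1 0x11→b2/s0 L1-HIT; vc=[]
#2 0x13→b2/s0 L1-HIT; vc=[]
#3 0x16→b2/s0 L1-HIT; vc=[]
#4 0x15→b2/s0 L1-HIT; vc=[]
#5 0x10→b2/s0 L1-HIT; vc=[]
#6 0x70→b14/s0 MISS; vc=[2]
#7 0x11→b2/s0 VC-HIT; vc=[14]
#8 0x16→b2/s0 L1-HIT; vc=[14]
#9 0x23→b4/s0 MISS; vc=[14,2]
#10 0x15→b2/s0 VC-HIT; vc=[14,4]

OUTCOME = MISS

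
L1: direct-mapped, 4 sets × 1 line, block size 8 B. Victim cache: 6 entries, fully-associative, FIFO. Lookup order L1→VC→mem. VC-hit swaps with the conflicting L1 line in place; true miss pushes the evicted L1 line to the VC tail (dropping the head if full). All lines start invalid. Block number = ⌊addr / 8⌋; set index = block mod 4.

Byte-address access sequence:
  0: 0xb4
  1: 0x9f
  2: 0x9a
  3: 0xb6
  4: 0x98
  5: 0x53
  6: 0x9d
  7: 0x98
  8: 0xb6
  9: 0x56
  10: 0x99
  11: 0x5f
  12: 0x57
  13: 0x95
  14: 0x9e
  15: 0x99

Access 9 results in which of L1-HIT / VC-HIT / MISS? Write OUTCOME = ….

OUTCOME = VC-HIT

  [0] addr=0xb4 blk=22 s=2: MISS | VC []
  [1] addr=0x9f blk=19 s=3: MISS | VC []
  [2] addr=0x9a blk=19 s=3: L1-HIT | VC []
  [3] addr=0xb6 blk=22 s=2: L1-HIT | VC []
  [4] addr=0x98 blk=19 s=3: L1-HIT | VC []
  [5] addr=0x53 blk=10 s=2: MISS | VC [22]
  [6] addr=0x9d blk=19 s=3: L1-HIT | VC [22]
  [7] addr=0x98 blk=19 s=3: L1-HIT | VC [22]
  [8] addr=0xb6 blk=22 s=2: VC-HIT | VC [10]
  [9] addr=0x56 blk=10 s=2: VC-HIT | VC [22]
  [10] addr=0x99 blk=19 s=3: L1-HIT | VC [22]
  [11] addr=0x5f blk=11 s=3: MISS | VC [22, 19]
  [12] addr=0x57 blk=10 s=2: L1-HIT | VC [22, 19]
  [13] addr=0x95 blk=18 s=2: MISS | VC [22, 19, 10]
  [14] addr=0x9e blk=19 s=3: VC-HIT | VC [22, 11, 10]
  [15] addr=0x99 blk=19 s=3: L1-HIT | VC [22, 11, 10]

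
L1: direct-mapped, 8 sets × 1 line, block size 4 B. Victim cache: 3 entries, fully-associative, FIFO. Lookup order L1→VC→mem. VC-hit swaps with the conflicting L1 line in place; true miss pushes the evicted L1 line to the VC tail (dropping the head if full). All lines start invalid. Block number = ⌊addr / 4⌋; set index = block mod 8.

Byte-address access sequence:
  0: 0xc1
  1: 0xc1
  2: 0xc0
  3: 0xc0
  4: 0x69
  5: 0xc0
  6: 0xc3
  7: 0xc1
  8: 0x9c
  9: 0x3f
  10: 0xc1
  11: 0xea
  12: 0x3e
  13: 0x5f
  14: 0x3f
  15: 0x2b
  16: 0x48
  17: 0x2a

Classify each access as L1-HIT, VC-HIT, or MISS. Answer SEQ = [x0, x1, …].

  [0] addr=0xc1 blk=48 s=0: MISS | VC []
  [1] addr=0xc1 blk=48 s=0: L1-HIT | VC []
  [2] addr=0xc0 blk=48 s=0: L1-HIT | VC []
  [3] addr=0xc0 blk=48 s=0: L1-HIT | VC []
  [4] addr=0x69 blk=26 s=2: MISS | VC []
  [5] addr=0xc0 blk=48 s=0: L1-HIT | VC []
  [6] addr=0xc3 blk=48 s=0: L1-HIT | VC []
  [7] addr=0xc1 blk=48 s=0: L1-HIT | VC []
  [8] addr=0x9c blk=39 s=7: MISS | VC []
  [9] addr=0x3f blk=15 s=7: MISS | VC [39]
  [10] addr=0xc1 blk=48 s=0: L1-HIT | VC [39]
  [11] addr=0xea blk=58 s=2: MISS | VC [39, 26]
  [12] addr=0x3e blk=15 s=7: L1-HIT | VC [39, 26]
  [13] addr=0x5f blk=23 s=7: MISS | VC [39, 26, 15]
  [14] addr=0x3f blk=15 s=7: VC-HIT | VC [39, 26, 23]
  [15] addr=0x2b blk=10 s=2: MISS | VC [26, 23, 58]
  [16] addr=0x48 blk=18 s=2: MISS | VC [23, 58, 10]
  [17] addr=0x2a blk=10 s=2: VC-HIT | VC [23, 58, 18]

SEQ = [MISS, L1-HIT, L1-HIT, L1-HIT, MISS, L1-HIT, L1-HIT, L1-HIT, MISS, MISS, L1-HIT, MISS, L1-HIT, MISS, VC-HIT, MISS, MISS, VC-HIT]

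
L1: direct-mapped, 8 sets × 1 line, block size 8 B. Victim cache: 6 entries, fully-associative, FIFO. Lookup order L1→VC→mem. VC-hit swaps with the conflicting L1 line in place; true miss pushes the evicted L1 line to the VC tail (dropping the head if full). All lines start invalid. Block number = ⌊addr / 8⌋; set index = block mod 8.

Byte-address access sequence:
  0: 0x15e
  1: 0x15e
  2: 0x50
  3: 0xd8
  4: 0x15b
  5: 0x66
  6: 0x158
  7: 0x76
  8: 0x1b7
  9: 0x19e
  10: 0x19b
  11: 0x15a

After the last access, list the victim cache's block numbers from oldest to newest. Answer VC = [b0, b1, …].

0: 0x15e (blk 43, set 3) → MISS  vc=[]
1: 0x15e (blk 43, set 3) → L1-HIT  vc=[]
2: 0x50 (blk 10, set 2) → MISS  vc=[]
3: 0xd8 (blk 27, set 3) → MISS  vc=[43]
4: 0x15b (blk 43, set 3) → VC-HIT  vc=[27]
5: 0x66 (blk 12, set 4) → MISS  vc=[27]
6: 0x158 (blk 43, set 3) → L1-HIT  vc=[27]
7: 0x76 (blk 14, set 6) → MISS  vc=[27]
8: 0x1b7 (blk 54, set 6) → MISS  vc=[27, 14]
9: 0x19e (blk 51, set 3) → MISS  vc=[27, 14, 43]
10: 0x19b (blk 51, set 3) → L1-HIT  vc=[27, 14, 43]
11: 0x15a (blk 43, set 3) → VC-HIT  vc=[27, 14, 51]

VC = [27, 14, 51]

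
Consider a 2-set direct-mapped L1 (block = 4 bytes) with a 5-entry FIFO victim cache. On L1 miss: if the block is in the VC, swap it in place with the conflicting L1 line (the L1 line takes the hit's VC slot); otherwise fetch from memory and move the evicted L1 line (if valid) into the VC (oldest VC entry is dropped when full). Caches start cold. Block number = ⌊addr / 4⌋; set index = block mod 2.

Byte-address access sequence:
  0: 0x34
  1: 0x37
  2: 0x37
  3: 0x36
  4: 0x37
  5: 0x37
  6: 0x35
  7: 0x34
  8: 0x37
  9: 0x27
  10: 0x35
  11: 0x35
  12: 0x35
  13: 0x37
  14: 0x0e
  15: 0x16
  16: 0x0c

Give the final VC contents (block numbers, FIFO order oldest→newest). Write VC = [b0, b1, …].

VC = [9, 13, 5]

  [0] addr=0x34 blk=13 s=1: MISS | VC []
  [1] addr=0x37 blk=13 s=1: L1-HIT | VC []
  [2] addr=0x37 blk=13 s=1: L1-HIT | VC []
  [3] addr=0x36 blk=13 s=1: L1-HIT | VC []
  [4] addr=0x37 blk=13 s=1: L1-HIT | VC []
  [5] addr=0x37 blk=13 s=1: L1-HIT | VC []
  [6] addr=0x35 blk=13 s=1: L1-HIT | VC []
  [7] addr=0x34 blk=13 s=1: L1-HIT | VC []
  [8] addr=0x37 blk=13 s=1: L1-HIT | VC []
  [9] addr=0x27 blk=9 s=1: MISS | VC [13]
  [10] addr=0x35 blk=13 s=1: VC-HIT | VC [9]
  [11] addr=0x35 blk=13 s=1: L1-HIT | VC [9]
  [12] addr=0x35 blk=13 s=1: L1-HIT | VC [9]
  [13] addr=0x37 blk=13 s=1: L1-HIT | VC [9]
  [14] addr=0xe blk=3 s=1: MISS | VC [9, 13]
  [15] addr=0x16 blk=5 s=1: MISS | VC [9, 13, 3]
  [16] addr=0xc blk=3 s=1: VC-HIT | VC [9, 13, 5]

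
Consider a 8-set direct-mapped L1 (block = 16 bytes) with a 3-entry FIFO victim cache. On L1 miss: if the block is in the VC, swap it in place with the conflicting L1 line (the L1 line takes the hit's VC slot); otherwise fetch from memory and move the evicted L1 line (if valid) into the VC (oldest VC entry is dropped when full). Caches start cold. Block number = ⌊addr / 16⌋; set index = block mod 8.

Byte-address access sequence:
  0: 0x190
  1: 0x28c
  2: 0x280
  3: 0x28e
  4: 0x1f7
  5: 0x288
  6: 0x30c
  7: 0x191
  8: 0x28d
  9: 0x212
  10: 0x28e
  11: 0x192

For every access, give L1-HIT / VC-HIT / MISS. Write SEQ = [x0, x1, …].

#0 0x190→b25/s1 MISS; vc=[]
#1 0x28c→b40/s0 MISS; vc=[]
#2 0x280→b40/s0 L1-HIT; vc=[]
#3 0x28e→b40/s0 L1-HIT; vc=[]
#4 0x1f7→b31/s7 MISS; vc=[]
#5 0x288→b40/s0 L1-HIT; vc=[]
#6 0x30c→b48/s0 MISS; vc=[40]
#7 0x191→b25/s1 L1-HIT; vc=[40]
#8 0x28d→b40/s0 VC-HIT; vc=[48]
#9 0x212→b33/s1 MISS; vc=[48,25]
#10 0x28e→b40/s0 L1-HIT; vc=[48,25]
#11 0x192→b25/s1 VC-HIT; vc=[48,33]

SEQ = [MISS, MISS, L1-HIT, L1-HIT, MISS, L1-HIT, MISS, L1-HIT, VC-HIT, MISS, L1-HIT, VC-HIT]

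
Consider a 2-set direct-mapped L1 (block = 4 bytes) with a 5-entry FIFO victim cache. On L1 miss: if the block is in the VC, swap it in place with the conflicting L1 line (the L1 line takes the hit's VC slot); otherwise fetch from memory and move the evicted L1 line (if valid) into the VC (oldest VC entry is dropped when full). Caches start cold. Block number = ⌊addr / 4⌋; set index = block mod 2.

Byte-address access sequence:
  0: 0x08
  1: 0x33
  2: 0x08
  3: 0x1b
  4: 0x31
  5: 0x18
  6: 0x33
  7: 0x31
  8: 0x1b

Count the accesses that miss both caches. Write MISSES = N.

MISSES = 3

  [0] addr=0x8 blk=2 s=0: MISS | VC []
  [1] addr=0x33 blk=12 s=0: MISS | VC [2]
  [2] addr=0x8 blk=2 s=0: VC-HIT | VC [12]
  [3] addr=0x1b blk=6 s=0: MISS | VC [12, 2]
  [4] addr=0x31 blk=12 s=0: VC-HIT | VC [6, 2]
  [5] addr=0x18 blk=6 s=0: VC-HIT | VC [12, 2]
  [6] addr=0x33 blk=12 s=0: VC-HIT | VC [6, 2]
  [7] addr=0x31 blk=12 s=0: L1-HIT | VC [6, 2]
  [8] addr=0x1b blk=6 s=0: VC-HIT | VC [12, 2]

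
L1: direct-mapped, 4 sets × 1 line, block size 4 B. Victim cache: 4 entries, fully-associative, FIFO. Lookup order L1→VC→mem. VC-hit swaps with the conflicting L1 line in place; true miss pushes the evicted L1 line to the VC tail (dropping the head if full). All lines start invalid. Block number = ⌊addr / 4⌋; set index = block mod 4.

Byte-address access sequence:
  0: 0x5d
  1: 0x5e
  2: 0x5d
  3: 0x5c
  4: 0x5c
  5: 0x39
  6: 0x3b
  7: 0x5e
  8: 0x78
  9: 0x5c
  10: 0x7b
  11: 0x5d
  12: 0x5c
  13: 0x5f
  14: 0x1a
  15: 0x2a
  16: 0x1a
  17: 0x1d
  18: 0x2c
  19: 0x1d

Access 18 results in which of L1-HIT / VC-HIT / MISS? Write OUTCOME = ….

OUTCOME = MISS

  [0] addr=0x5d blk=23 s=3: MISS | VC []
  [1] addr=0x5e blk=23 s=3: L1-HIT | VC []
  [2] addr=0x5d blk=23 s=3: L1-HIT | VC []
  [3] addr=0x5c blk=23 s=3: L1-HIT | VC []
  [4] addr=0x5c blk=23 s=3: L1-HIT | VC []
  [5] addr=0x39 blk=14 s=2: MISS | VC []
  [6] addr=0x3b blk=14 s=2: L1-HIT | VC []
  [7] addr=0x5e blk=23 s=3: L1-HIT | VC []
  [8] addr=0x78 blk=30 s=2: MISS | VC [14]
  [9] addr=0x5c blk=23 s=3: L1-HIT | VC [14]
  [10] addr=0x7b blk=30 s=2: L1-HIT | VC [14]
  [11] addr=0x5d blk=23 s=3: L1-HIT | VC [14]
  [12] addr=0x5c blk=23 s=3: L1-HIT | VC [14]
  [13] addr=0x5f blk=23 s=3: L1-HIT | VC [14]
  [14] addr=0x1a blk=6 s=2: MISS | VC [14, 30]
  [15] addr=0x2a blk=10 s=2: MISS | VC [14, 30, 6]
  [16] addr=0x1a blk=6 s=2: VC-HIT | VC [14, 30, 10]
  [17] addr=0x1d blk=7 s=3: MISS | VC [14, 30, 10, 23]
  [18] addr=0x2c blk=11 s=3: MISS | VC [30, 10, 23, 7]
  [19] addr=0x1d blk=7 s=3: VC-HIT | VC [30, 10, 23, 11]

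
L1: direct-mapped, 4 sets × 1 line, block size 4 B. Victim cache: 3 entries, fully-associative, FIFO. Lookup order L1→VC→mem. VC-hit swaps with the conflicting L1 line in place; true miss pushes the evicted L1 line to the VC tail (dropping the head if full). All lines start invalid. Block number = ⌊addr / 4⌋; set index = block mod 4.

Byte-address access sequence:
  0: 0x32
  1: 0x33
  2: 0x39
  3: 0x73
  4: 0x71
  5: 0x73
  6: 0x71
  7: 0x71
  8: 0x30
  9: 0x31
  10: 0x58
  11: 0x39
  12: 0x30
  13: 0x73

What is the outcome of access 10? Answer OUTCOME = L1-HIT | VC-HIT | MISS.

  [0] addr=0x32 blk=12 s=0: MISS | VC []
  [1] addr=0x33 blk=12 s=0: L1-HIT | VC []
  [2] addr=0x39 blk=14 s=2: MISS | VC []
  [3] addr=0x73 blk=28 s=0: MISS | VC [12]
  [4] addr=0x71 blk=28 s=0: L1-HIT | VC [12]
  [5] addr=0x73 blk=28 s=0: L1-HIT | VC [12]
  [6] addr=0x71 blk=28 s=0: L1-HIT | VC [12]
  [7] addr=0x71 blk=28 s=0: L1-HIT | VC [12]
  [8] addr=0x30 blk=12 s=0: VC-HIT | VC [28]
  [9] addr=0x31 blk=12 s=0: L1-HIT | VC [28]
  [10] addr=0x58 blk=22 s=2: MISS | VC [28, 14]
  [11] addr=0x39 blk=14 s=2: VC-HIT | VC [28, 22]
  [12] addr=0x30 blk=12 s=0: L1-HIT | VC [28, 22]
  [13] addr=0x73 blk=28 s=0: VC-HIT | VC [12, 22]

OUTCOME = MISS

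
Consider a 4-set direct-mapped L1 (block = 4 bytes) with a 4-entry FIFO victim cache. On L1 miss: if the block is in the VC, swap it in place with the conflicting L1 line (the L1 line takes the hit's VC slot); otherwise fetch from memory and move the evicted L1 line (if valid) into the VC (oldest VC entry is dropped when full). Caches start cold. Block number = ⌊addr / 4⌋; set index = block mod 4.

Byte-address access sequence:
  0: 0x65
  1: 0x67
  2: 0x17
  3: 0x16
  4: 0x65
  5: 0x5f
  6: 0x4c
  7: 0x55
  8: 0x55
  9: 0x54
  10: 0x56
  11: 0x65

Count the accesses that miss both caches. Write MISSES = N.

MISSES = 5

0: 0x65 (blk 25, set 1) → MISS  vc=[]
1: 0x67 (blk 25, set 1) → L1-HIT  vc=[]
2: 0x17 (blk 5, set 1) → MISS  vc=[25]
3: 0x16 (blk 5, set 1) → L1-HIT  vc=[25]
4: 0x65 (blk 25, set 1) → VC-HIT  vc=[5]
5: 0x5f (blk 23, set 3) → MISS  vc=[5]
6: 0x4c (blk 19, set 3) → MISS  vc=[5, 23]
7: 0x55 (blk 21, set 1) → MISS  vc=[5, 23, 25]
8: 0x55 (blk 21, set 1) → L1-HIT  vc=[5, 23, 25]
9: 0x54 (blk 21, set 1) → L1-HIT  vc=[5, 23, 25]
10: 0x56 (blk 21, set 1) → L1-HIT  vc=[5, 23, 25]
11: 0x65 (blk 25, set 1) → VC-HIT  vc=[5, 23, 21]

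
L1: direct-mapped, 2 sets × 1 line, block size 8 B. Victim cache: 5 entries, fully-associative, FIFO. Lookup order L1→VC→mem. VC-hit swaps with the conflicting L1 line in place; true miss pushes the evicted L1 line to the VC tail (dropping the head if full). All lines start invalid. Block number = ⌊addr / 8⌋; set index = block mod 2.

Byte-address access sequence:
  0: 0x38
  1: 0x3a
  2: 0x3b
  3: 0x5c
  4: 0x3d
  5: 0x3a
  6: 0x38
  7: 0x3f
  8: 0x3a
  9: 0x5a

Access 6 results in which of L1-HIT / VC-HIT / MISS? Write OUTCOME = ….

OUTCOME = L1-HIT

0: 0x38 (blk 7, set 1) → MISS  vc=[]
1: 0x3a (blk 7, set 1) → L1-HIT  vc=[]
2: 0x3b (blk 7, set 1) → L1-HIT  vc=[]
3: 0x5c (blk 11, set 1) → MISS  vc=[7]
4: 0x3d (blk 7, set 1) → VC-HIT  vc=[11]
5: 0x3a (blk 7, set 1) → L1-HIT  vc=[11]
6: 0x38 (blk 7, set 1) → L1-HIT  vc=[11]
7: 0x3f (blk 7, set 1) → L1-HIT  vc=[11]
8: 0x3a (blk 7, set 1) → L1-HIT  vc=[11]
9: 0x5a (blk 11, set 1) → VC-HIT  vc=[7]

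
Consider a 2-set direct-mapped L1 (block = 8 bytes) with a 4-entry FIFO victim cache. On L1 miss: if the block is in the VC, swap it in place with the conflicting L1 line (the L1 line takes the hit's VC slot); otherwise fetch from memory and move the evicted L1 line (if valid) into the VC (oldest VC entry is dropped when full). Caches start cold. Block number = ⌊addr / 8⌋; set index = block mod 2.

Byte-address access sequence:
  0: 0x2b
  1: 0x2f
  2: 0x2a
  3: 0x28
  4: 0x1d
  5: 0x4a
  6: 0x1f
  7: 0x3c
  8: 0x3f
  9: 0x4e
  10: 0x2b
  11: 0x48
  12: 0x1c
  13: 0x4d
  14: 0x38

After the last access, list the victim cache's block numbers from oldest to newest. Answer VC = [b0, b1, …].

VC = [5, 9, 3]

  [0] addr=0x2b blk=5 s=1: MISS | VC []
  [1] addr=0x2f blk=5 s=1: L1-HIT | VC []
  [2] addr=0x2a blk=5 s=1: L1-HIT | VC []
  [3] addr=0x28 blk=5 s=1: L1-HIT | VC []
  [4] addr=0x1d blk=3 s=1: MISS | VC [5]
  [5] addr=0x4a blk=9 s=1: MISS | VC [5, 3]
  [6] addr=0x1f blk=3 s=1: VC-HIT | VC [5, 9]
  [7] addr=0x3c blk=7 s=1: MISS | VC [5, 9, 3]
  [8] addr=0x3f blk=7 s=1: L1-HIT | VC [5, 9, 3]
  [9] addr=0x4e blk=9 s=1: VC-HIT | VC [5, 7, 3]
  [10] addr=0x2b blk=5 s=1: VC-HIT | VC [9, 7, 3]
  [11] addr=0x48 blk=9 s=1: VC-HIT | VC [5, 7, 3]
  [12] addr=0x1c blk=3 s=1: VC-HIT | VC [5, 7, 9]
  [13] addr=0x4d blk=9 s=1: VC-HIT | VC [5, 7, 3]
  [14] addr=0x38 blk=7 s=1: VC-HIT | VC [5, 9, 3]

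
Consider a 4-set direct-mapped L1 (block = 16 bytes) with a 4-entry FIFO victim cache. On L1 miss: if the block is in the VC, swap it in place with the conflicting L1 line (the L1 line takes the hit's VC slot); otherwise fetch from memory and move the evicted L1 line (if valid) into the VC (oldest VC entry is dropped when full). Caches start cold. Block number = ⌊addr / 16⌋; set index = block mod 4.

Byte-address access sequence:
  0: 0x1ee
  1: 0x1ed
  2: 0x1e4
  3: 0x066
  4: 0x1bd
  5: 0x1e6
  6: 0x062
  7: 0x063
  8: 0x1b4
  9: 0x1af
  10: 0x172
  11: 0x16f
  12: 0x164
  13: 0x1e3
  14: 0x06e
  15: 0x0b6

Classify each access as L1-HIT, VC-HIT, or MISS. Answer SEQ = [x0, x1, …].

0: 0x1ee (blk 30, set 2) → MISS  vc=[]
1: 0x1ed (blk 30, set 2) → L1-HIT  vc=[]
2: 0x1e4 (blk 30, set 2) → L1-HIT  vc=[]
3: 0x66 (blk 6, set 2) → MISS  vc=[30]
4: 0x1bd (blk 27, set 3) → MISS  vc=[30]
5: 0x1e6 (blk 30, set 2) → VC-HIT  vc=[6]
6: 0x62 (blk 6, set 2) → VC-HIT  vc=[30]
7: 0x63 (blk 6, set 2) → L1-HIT  vc=[30]
8: 0x1b4 (blk 27, set 3) → L1-HIT  vc=[30]
9: 0x1af (blk 26, set 2) → MISS  vc=[30, 6]
10: 0x172 (blk 23, set 3) → MISS  vc=[30, 6, 27]
11: 0x16f (blk 22, set 2) → MISS  vc=[30, 6, 27, 26]
12: 0x164 (blk 22, set 2) → L1-HIT  vc=[30, 6, 27, 26]
13: 0x1e3 (blk 30, set 2) → VC-HIT  vc=[22, 6, 27, 26]
14: 0x6e (blk 6, set 2) → VC-HIT  vc=[22, 30, 27, 26]
15: 0xb6 (blk 11, set 3) → MISS  vc=[30, 27, 26, 23]

SEQ = [MISS, L1-HIT, L1-HIT, MISS, MISS, VC-HIT, VC-HIT, L1-HIT, L1-HIT, MISS, MISS, MISS, L1-HIT, VC-HIT, VC-HIT, MISS]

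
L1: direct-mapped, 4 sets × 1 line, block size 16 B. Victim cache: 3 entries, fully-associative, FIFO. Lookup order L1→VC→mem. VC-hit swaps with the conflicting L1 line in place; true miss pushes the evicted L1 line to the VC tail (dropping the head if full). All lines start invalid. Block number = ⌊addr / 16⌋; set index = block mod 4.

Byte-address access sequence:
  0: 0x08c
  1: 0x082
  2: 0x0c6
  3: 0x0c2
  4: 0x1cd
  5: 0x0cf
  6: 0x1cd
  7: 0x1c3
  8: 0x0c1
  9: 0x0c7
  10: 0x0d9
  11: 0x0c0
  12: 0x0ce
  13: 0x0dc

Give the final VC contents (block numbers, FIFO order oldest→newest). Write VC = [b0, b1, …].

0: 0x8c (blk 8, set 0) → MISS  vc=[]
1: 0x82 (blk 8, set 0) → L1-HIT  vc=[]
2: 0xc6 (blk 12, set 0) → MISS  vc=[8]
3: 0xc2 (blk 12, set 0) → L1-HIT  vc=[8]
4: 0x1cd (blk 28, set 0) → MISS  vc=[8, 12]
5: 0xcf (blk 12, set 0) → VC-HIT  vc=[8, 28]
6: 0x1cd (blk 28, set 0) → VC-HIT  vc=[8, 12]
7: 0x1c3 (blk 28, set 0) → L1-HIT  vc=[8, 12]
8: 0xc1 (blk 12, set 0) → VC-HIT  vc=[8, 28]
9: 0xc7 (blk 12, set 0) → L1-HIT  vc=[8, 28]
10: 0xd9 (blk 13, set 1) → MISS  vc=[8, 28]
11: 0xc0 (blk 12, set 0) → L1-HIT  vc=[8, 28]
12: 0xce (blk 12, set 0) → L1-HIT  vc=[8, 28]
13: 0xdc (blk 13, set 1) → L1-HIT  vc=[8, 28]

VC = [8, 28]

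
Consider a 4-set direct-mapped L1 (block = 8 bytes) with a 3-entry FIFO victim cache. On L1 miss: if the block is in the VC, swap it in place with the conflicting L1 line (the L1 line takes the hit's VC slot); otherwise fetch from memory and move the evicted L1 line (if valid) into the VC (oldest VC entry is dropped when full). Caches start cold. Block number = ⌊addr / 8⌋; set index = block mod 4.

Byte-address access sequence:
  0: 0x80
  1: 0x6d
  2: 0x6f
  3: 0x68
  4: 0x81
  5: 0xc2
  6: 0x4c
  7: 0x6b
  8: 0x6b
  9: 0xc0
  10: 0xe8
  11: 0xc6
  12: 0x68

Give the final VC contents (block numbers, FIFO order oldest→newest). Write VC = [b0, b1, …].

0: 0x80 (blk 16, set 0) → MISS  vc=[]
1: 0x6d (blk 13, set 1) → MISS  vc=[]
2: 0x6f (blk 13, set 1) → L1-HIT  vc=[]
3: 0x68 (blk 13, set 1) → L1-HIT  vc=[]
4: 0x81 (blk 16, set 0) → L1-HIT  vc=[]
5: 0xc2 (blk 24, set 0) → MISS  vc=[16]
6: 0x4c (blk 9, set 1) → MISS  vc=[16, 13]
7: 0x6b (blk 13, set 1) → VC-HIT  vc=[16, 9]
8: 0x6b (blk 13, set 1) → L1-HIT  vc=[16, 9]
9: 0xc0 (blk 24, set 0) → L1-HIT  vc=[16, 9]
10: 0xe8 (blk 29, set 1) → MISS  vc=[16, 9, 13]
11: 0xc6 (blk 24, set 0) → L1-HIT  vc=[16, 9, 13]
12: 0x68 (blk 13, set 1) → VC-HIT  vc=[16, 9, 29]

VC = [16, 9, 29]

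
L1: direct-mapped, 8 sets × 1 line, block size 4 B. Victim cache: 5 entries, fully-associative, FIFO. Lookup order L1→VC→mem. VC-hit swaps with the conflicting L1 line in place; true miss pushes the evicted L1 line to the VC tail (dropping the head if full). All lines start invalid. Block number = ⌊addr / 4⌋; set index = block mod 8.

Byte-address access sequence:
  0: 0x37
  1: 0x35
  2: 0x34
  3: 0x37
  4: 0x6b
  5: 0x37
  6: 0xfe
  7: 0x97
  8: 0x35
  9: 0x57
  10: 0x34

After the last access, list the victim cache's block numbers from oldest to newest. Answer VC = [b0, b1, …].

  [0] addr=0x37 blk=13 s=5: MISS | VC []
  [1] addr=0x35 blk=13 s=5: L1-HIT | VC []
  [2] addr=0x34 blk=13 s=5: L1-HIT | VC []
  [3] addr=0x37 blk=13 s=5: L1-HIT | VC []
  [4] addr=0x6b blk=26 s=2: MISS | VC []
  [5] addr=0x37 blk=13 s=5: L1-HIT | VC []
  [6] addr=0xfe blk=63 s=7: MISS | VC []
  [7] addr=0x97 blk=37 s=5: MISS | VC [13]
  [8] addr=0x35 blk=13 s=5: VC-HIT | VC [37]
  [9] addr=0x57 blk=21 s=5: MISS | VC [37, 13]
  [10] addr=0x34 blk=13 s=5: VC-HIT | VC [37, 21]

VC = [37, 21]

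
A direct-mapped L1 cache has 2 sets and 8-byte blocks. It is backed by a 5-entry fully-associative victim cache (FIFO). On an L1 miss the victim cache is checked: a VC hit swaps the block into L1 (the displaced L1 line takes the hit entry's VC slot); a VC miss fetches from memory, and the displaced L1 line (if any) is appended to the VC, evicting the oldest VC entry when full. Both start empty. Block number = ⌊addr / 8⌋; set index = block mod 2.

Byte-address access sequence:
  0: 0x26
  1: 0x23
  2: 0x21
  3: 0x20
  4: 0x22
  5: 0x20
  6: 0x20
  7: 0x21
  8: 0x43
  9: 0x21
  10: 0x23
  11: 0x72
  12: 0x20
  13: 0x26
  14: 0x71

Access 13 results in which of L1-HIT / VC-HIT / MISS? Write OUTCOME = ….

#0 0x26→b4/s0 MISS; vc=[]
#1 0x23→b4/s0 L1-HIT; vc=[]
#2 0x21→b4/s0 L1-HIT; vc=[]
#3 0x20→b4/s0 L1-HIT; vc=[]
#4 0x22→b4/s0 L1-HIT; vc=[]
#5 0x20→b4/s0 L1-HIT; vc=[]
#6 0x20→b4/s0 L1-HIT; vc=[]
#7 0x21→b4/s0 L1-HIT; vc=[]
#8 0x43→b8/s0 MISS; vc=[4]
#9 0x21→b4/s0 VC-HIT; vc=[8]
#10 0x23→b4/s0 L1-HIT; vc=[8]
#11 0x72→b14/s0 MISS; vc=[8,4]
#12 0x20→b4/s0 VC-HIT; vc=[8,14]
#13 0x26→b4/s0 L1-HIT; vc=[8,14]
#14 0x71→b14/s0 VC-HIT; vc=[8,4]

OUTCOME = L1-HIT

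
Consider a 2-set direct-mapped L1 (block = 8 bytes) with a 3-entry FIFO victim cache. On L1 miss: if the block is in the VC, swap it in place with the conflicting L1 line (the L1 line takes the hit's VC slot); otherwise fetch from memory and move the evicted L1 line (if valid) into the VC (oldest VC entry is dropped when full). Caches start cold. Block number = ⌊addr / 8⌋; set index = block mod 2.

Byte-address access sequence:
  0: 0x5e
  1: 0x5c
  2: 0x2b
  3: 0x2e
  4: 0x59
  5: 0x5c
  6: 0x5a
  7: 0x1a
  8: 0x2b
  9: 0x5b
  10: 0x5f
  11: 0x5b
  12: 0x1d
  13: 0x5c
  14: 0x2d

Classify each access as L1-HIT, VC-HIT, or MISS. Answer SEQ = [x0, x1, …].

  [0] addr=0x5e blk=11 s=1: MISS | VC []
  [1] addr=0x5c blk=11 s=1: L1-HIT | VC []
  [2] addr=0x2b blk=5 s=1: MISS | VC [11]
  [3] addr=0x2e blk=5 s=1: L1-HIT | VC [11]
  [4] addr=0x59 blk=11 s=1: VC-HIT | VC [5]
  [5] addr=0x5c blk=11 s=1: L1-HIT | VC [5]
  [6] addr=0x5a blk=11 s=1: L1-HIT | VC [5]
  [7] addr=0x1a blk=3 s=1: MISS | VC [5, 11]
  [8] addr=0x2b blk=5 s=1: VC-HIT | VC [3, 11]
  [9] addr=0x5b blk=11 s=1: VC-HIT | VC [3, 5]
  [10] addr=0x5f blk=11 s=1: L1-HIT | VC [3, 5]
  [11] addr=0x5b blk=11 s=1: L1-HIT | VC [3, 5]
  [12] addr=0x1d blk=3 s=1: VC-HIT | VC [11, 5]
  [13] addr=0x5c blk=11 s=1: VC-HIT | VC [3, 5]
  [14] addr=0x2d blk=5 s=1: VC-HIT | VC [3, 11]

SEQ = [MISS, L1-HIT, MISS, L1-HIT, VC-HIT, L1-HIT, L1-HIT, MISS, VC-HIT, VC-HIT, L1-HIT, L1-HIT, VC-HIT, VC-HIT, VC-HIT]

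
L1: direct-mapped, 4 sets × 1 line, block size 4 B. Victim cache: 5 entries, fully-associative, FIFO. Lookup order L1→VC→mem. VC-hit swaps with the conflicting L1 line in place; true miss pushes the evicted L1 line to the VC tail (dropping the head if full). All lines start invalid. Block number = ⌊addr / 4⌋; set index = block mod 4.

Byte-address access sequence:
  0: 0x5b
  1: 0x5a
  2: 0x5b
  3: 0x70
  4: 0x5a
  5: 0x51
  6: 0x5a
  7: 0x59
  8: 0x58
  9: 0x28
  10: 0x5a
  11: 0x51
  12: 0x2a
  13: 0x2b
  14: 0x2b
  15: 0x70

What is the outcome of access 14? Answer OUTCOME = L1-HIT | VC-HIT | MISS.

OUTCOME = L1-HIT

#0 0x5b→b22/s2 MISS; vc=[]
#1 0x5a→b22/s2 L1-HIT; vc=[]
#2 0x5b→b22/s2 L1-HIT; vc=[]
#3 0x70→b28/s0 MISS; vc=[]
#4 0x5a→b22/s2 L1-HIT; vc=[]
#5 0x51→b20/s0 MISS; vc=[28]
#6 0x5a→b22/s2 L1-HIT; vc=[28]
#7 0x59→b22/s2 L1-HIT; vc=[28]
#8 0x58→b22/s2 L1-HIT; vc=[28]
#9 0x28→b10/s2 MISS; vc=[28,22]
#10 0x5a→b22/s2 VC-HIT; vc=[28,10]
#11 0x51→b20/s0 L1-HIT; vc=[28,10]
#12 0x2a→b10/s2 VC-HIT; vc=[28,22]
#13 0x2b→b10/s2 L1-HIT; vc=[28,22]
#14 0x2b→b10/s2 L1-HIT; vc=[28,22]
#15 0x70→b28/s0 VC-HIT; vc=[20,22]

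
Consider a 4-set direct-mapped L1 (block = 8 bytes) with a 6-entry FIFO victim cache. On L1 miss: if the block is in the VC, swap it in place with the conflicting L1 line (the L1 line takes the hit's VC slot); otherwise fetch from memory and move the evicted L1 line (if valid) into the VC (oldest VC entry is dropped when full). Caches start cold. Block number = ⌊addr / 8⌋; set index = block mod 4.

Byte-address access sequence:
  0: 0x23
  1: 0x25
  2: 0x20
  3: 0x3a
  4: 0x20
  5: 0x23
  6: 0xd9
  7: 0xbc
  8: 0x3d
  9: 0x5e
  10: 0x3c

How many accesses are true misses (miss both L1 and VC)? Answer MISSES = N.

0: 0x23 (blk 4, set 0) → MISS  vc=[]
1: 0x25 (blk 4, set 0) → L1-HIT  vc=[]
2: 0x20 (blk 4, set 0) → L1-HIT  vc=[]
3: 0x3a (blk 7, set 3) → MISS  vc=[]
4: 0x20 (blk 4, set 0) → L1-HIT  vc=[]
5: 0x23 (blk 4, set 0) → L1-HIT  vc=[]
6: 0xd9 (blk 27, set 3) → MISS  vc=[7]
7: 0xbc (blk 23, set 3) → MISS  vc=[7, 27]
8: 0x3d (blk 7, set 3) → VC-HIT  vc=[23, 27]
9: 0x5e (blk 11, set 3) → MISS  vc=[23, 27, 7]
10: 0x3c (blk 7, set 3) → VC-HIT  vc=[23, 27, 11]

MISSES = 5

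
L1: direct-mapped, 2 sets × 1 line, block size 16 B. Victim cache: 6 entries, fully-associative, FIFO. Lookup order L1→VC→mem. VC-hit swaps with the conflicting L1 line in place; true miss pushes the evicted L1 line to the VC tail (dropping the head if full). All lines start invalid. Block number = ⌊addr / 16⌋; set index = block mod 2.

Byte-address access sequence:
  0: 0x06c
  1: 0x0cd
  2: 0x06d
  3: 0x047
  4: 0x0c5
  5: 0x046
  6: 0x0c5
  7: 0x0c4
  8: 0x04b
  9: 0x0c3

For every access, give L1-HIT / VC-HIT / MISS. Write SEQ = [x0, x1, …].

  [0] addr=0x6c blk=6 s=0: MISS | VC []
  [1] addr=0xcd blk=12 s=0: MISS | VC [6]
  [2] addr=0x6d blk=6 s=0: VC-HIT | VC [12]
  [3] addr=0x47 blk=4 s=0: MISS | VC [12, 6]
  [4] addr=0xc5 blk=12 s=0: VC-HIT | VC [4, 6]
  [5] addr=0x46 blk=4 s=0: VC-HIT | VC [12, 6]
  [6] addr=0xc5 blk=12 s=0: VC-HIT | VC [4, 6]
  [7] addr=0xc4 blk=12 s=0: L1-HIT | VC [4, 6]
  [8] addr=0x4b blk=4 s=0: VC-HIT | VC [12, 6]
  [9] addr=0xc3 blk=12 s=0: VC-HIT | VC [4, 6]

SEQ = [MISS, MISS, VC-HIT, MISS, VC-HIT, VC-HIT, VC-HIT, L1-HIT, VC-HIT, VC-HIT]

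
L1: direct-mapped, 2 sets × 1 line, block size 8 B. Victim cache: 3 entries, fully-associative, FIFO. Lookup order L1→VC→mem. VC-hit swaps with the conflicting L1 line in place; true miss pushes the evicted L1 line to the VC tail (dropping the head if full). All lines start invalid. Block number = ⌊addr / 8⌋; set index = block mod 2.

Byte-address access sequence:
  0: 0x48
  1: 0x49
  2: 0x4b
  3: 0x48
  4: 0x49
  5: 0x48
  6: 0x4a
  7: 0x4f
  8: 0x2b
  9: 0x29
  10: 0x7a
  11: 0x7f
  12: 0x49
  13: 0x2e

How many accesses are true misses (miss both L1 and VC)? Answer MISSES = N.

MISSES = 3

0: 0x48 (blk 9, set 1) → MISS  vc=[]
1: 0x49 (blk 9, set 1) → L1-HIT  vc=[]
2: 0x4b (blk 9, set 1) → L1-HIT  vc=[]
3: 0x48 (blk 9, set 1) → L1-HIT  vc=[]
4: 0x49 (blk 9, set 1) → L1-HIT  vc=[]
5: 0x48 (blk 9, set 1) → L1-HIT  vc=[]
6: 0x4a (blk 9, set 1) → L1-HIT  vc=[]
7: 0x4f (blk 9, set 1) → L1-HIT  vc=[]
8: 0x2b (blk 5, set 1) → MISS  vc=[9]
9: 0x29 (blk 5, set 1) → L1-HIT  vc=[9]
10: 0x7a (blk 15, set 1) → MISS  vc=[9, 5]
11: 0x7f (blk 15, set 1) → L1-HIT  vc=[9, 5]
12: 0x49 (blk 9, set 1) → VC-HIT  vc=[15, 5]
13: 0x2e (blk 5, set 1) → VC-HIT  vc=[15, 9]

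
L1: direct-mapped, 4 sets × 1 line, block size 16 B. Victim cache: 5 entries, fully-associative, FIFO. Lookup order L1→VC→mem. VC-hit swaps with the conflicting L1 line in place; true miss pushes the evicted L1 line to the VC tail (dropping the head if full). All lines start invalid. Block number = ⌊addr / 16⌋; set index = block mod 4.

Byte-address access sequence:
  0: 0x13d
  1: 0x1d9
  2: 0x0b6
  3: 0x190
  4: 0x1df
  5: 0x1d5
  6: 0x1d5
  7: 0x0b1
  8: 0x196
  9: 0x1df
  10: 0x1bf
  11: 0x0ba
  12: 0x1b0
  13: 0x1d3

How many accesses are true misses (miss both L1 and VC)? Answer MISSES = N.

#0 0x13d→b19/s3 MISS; vc=[]
#1 0x1d9→b29/s1 MISS; vc=[]
#2 0xb6→b11/s3 MISS; vc=[19]
#3 0x190→b25/s1 MISS; vc=[19,29]
#4 0x1df→b29/s1 VC-HIT; vc=[19,25]
#5 0x1d5→b29/s1 L1-HIT; vc=[19,25]
#6 0x1d5→b29/s1 L1-HIT; vc=[19,25]
#7 0xb1→b11/s3 L1-HIT; vc=[19,25]
#8 0x196→b25/s1 VC-HIT; vc=[19,29]
#9 0x1df→b29/s1 VC-HIT; vc=[19,25]
#10 0x1bf→b27/s3 MISS; vc=[19,25,11]
#11 0xba→b11/s3 VC-HIT; vc=[19,25,27]
#12 0x1b0→b27/s3 VC-HIT; vc=[19,25,11]
#13 0x1d3→b29/s1 L1-HIT; vc=[19,25,11]

MISSES = 5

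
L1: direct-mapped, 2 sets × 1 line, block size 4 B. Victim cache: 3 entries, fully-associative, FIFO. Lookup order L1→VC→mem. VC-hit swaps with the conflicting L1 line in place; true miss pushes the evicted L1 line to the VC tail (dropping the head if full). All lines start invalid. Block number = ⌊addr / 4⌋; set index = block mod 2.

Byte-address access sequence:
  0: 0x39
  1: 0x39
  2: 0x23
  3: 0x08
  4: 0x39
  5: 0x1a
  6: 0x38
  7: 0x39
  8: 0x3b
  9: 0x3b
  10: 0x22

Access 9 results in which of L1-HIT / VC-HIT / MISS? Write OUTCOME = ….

OUTCOME = L1-HIT

  [0] addr=0x39 blk=14 s=0: MISS | VC []
  [1] addr=0x39 blk=14 s=0: L1-HIT | VC []
  [2] addr=0x23 blk=8 s=0: MISS | VC [14]
  [3] addr=0x8 blk=2 s=0: MISS | VC [14, 8]
  [4] addr=0x39 blk=14 s=0: VC-HIT | VC [2, 8]
  [5] addr=0x1a blk=6 s=0: MISS | VC [2, 8, 14]
  [6] addr=0x38 blk=14 s=0: VC-HIT | VC [2, 8, 6]
  [7] addr=0x39 blk=14 s=0: L1-HIT | VC [2, 8, 6]
  [8] addr=0x3b blk=14 s=0: L1-HIT | VC [2, 8, 6]
  [9] addr=0x3b blk=14 s=0: L1-HIT | VC [2, 8, 6]
  [10] addr=0x22 blk=8 s=0: VC-HIT | VC [2, 14, 6]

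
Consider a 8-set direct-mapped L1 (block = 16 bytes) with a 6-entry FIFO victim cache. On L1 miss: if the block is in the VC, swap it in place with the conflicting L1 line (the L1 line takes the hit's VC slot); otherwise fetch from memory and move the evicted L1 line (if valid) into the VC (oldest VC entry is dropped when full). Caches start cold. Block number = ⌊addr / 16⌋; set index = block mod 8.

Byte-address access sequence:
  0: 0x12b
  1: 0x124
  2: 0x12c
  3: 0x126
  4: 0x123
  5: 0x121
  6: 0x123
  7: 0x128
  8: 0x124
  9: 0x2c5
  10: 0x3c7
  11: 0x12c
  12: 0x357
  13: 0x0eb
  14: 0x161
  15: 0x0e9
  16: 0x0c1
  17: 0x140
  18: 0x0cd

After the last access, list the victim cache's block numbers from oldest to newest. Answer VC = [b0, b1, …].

VC = [44, 22, 60, 20]

  [0] addr=0x12b blk=18 s=2: MISS | VC []
  [1] addr=0x124 blk=18 s=2: L1-HIT | VC []
  [2] addr=0x12c blk=18 s=2: L1-HIT | VC []
  [3] addr=0x126 blk=18 s=2: L1-HIT | VC []
  [4] addr=0x123 blk=18 s=2: L1-HIT | VC []
  [5] addr=0x121 blk=18 s=2: L1-HIT | VC []
  [6] addr=0x123 blk=18 s=2: L1-HIT | VC []
  [7] addr=0x128 blk=18 s=2: L1-HIT | VC []
  [8] addr=0x124 blk=18 s=2: L1-HIT | VC []
  [9] addr=0x2c5 blk=44 s=4: MISS | VC []
  [10] addr=0x3c7 blk=60 s=4: MISS | VC [44]
  [11] addr=0x12c blk=18 s=2: L1-HIT | VC [44]
  [12] addr=0x357 blk=53 s=5: MISS | VC [44]
  [13] addr=0xeb blk=14 s=6: MISS | VC [44]
  [14] addr=0x161 blk=22 s=6: MISS | VC [44, 14]
  [15] addr=0xe9 blk=14 s=6: VC-HIT | VC [44, 22]
  [16] addr=0xc1 blk=12 s=4: MISS | VC [44, 22, 60]
  [17] addr=0x140 blk=20 s=4: MISS | VC [44, 22, 60, 12]
  [18] addr=0xcd blk=12 s=4: VC-HIT | VC [44, 22, 60, 20]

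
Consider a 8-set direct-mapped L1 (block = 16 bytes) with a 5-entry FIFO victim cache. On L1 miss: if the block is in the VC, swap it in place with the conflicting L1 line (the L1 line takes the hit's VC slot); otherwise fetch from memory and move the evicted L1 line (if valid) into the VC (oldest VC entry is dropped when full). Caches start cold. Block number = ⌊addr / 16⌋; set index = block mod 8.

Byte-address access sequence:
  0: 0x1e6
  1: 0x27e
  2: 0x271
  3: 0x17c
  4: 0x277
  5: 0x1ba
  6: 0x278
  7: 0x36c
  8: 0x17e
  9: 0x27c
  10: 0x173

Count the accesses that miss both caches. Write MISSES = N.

0: 0x1e6 (blk 30, set 6) → MISS  vc=[]
1: 0x27e (blk 39, set 7) → MISS  vc=[]
2: 0x271 (blk 39, set 7) → L1-HIT  vc=[]
3: 0x17c (blk 23, set 7) → MISS  vc=[39]
4: 0x277 (blk 39, set 7) → VC-HIT  vc=[23]
5: 0x1ba (blk 27, set 3) → MISS  vc=[23]
6: 0x278 (blk 39, set 7) → L1-HIT  vc=[23]
7: 0x36c (blk 54, set 6) → MISS  vc=[23, 30]
8: 0x17e (blk 23, set 7) → VC-HIT  vc=[39, 30]
9: 0x27c (blk 39, set 7) → VC-HIT  vc=[23, 30]
10: 0x173 (blk 23, set 7) → VC-HIT  vc=[39, 30]

MISSES = 5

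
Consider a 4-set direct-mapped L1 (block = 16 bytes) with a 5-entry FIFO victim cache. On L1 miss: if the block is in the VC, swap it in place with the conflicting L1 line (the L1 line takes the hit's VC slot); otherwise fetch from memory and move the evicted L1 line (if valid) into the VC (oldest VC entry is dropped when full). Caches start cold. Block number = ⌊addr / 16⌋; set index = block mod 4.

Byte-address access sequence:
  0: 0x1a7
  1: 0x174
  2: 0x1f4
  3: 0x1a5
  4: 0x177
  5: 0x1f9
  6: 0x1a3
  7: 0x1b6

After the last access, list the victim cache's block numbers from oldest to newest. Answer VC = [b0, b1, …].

  [0] addr=0x1a7 blk=26 s=2: MISS | VC []
  [1] addr=0x174 blk=23 s=3: MISS | VC []
  [2] addr=0x1f4 blk=31 s=3: MISS | VC [23]
  [3] addr=0x1a5 blk=26 s=2: L1-HIT | VC [23]
  [4] addr=0x177 blk=23 s=3: VC-HIT | VC [31]
  [5] addr=0x1f9 blk=31 s=3: VC-HIT | VC [23]
  [6] addr=0x1a3 blk=26 s=2: L1-HIT | VC [23]
  [7] addr=0x1b6 blk=27 s=3: MISS | VC [23, 31]

VC = [23, 31]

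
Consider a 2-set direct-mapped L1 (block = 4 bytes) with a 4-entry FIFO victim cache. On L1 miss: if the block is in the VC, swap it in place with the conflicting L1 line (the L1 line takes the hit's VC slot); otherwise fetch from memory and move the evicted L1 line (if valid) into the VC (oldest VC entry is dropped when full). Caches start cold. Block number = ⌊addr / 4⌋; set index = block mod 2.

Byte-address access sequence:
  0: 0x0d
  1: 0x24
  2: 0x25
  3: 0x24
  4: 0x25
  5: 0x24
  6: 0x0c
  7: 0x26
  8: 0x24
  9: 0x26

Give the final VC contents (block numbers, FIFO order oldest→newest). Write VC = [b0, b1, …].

#0 0xd→b3/s1 MISS; vc=[]
#1 0x24→b9/s1 MISS; vc=[3]
#2 0x25→b9/s1 L1-HIT; vc=[3]
#3 0x24→b9/s1 L1-HIT; vc=[3]
#4 0x25→b9/s1 L1-HIT; vc=[3]
#5 0x24→b9/s1 L1-HIT; vc=[3]
#6 0xc→b3/s1 VC-HIT; vc=[9]
#7 0x26→b9/s1 VC-HIT; vc=[3]
#8 0x24→b9/s1 L1-HIT; vc=[3]
#9 0x26→b9/s1 L1-HIT; vc=[3]

VC = [3]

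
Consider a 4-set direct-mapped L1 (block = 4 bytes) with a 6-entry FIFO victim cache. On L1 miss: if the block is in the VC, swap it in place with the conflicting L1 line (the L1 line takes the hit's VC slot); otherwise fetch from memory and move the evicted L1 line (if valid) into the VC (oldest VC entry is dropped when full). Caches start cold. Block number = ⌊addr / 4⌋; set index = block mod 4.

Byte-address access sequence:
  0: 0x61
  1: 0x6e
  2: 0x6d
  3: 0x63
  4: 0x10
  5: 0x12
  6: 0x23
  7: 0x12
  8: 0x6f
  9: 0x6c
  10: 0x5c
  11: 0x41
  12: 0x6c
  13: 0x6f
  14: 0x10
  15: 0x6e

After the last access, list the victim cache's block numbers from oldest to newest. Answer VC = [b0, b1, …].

#0 0x61→b24/s0 MISS; vc=[]
#1 0x6e→b27/s3 MISS; vc=[]
#2 0x6d→b27/s3 L1-HIT; vc=[]
#3 0x63→b24/s0 L1-HIT; vc=[]
#4 0x10→b4/s0 MISS; vc=[24]
#5 0x12→b4/s0 L1-HIT; vc=[24]
#6 0x23→b8/s0 MISS; vc=[24,4]
#7 0x12→b4/s0 VC-HIT; vc=[24,8]
#8 0x6f→b27/s3 L1-HIT; vc=[24,8]
#9 0x6c→b27/s3 L1-HIT; vc=[24,8]
#10 0x5c→b23/s3 MISS; vc=[24,8,27]
#11 0x41→b16/s0 MISS; vc=[24,8,27,4]
#12 0x6c→b27/s3 VC-HIT; vc=[24,8,23,4]
#13 0x6f→b27/s3 L1-HIT; vc=[24,8,23,4]
#14 0x10→b4/s0 VC-HIT; vc=[24,8,23,16]
#15 0x6e→b27/s3 L1-HIT; vc=[24,8,23,16]

VC = [24, 8, 23, 16]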